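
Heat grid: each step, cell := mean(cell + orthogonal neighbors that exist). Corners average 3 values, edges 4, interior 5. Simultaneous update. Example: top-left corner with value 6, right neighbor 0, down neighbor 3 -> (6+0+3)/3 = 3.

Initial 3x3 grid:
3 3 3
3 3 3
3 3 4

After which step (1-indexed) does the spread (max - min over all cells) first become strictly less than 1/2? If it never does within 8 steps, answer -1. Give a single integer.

Step 1: max=10/3, min=3, spread=1/3
  -> spread < 1/2 first at step 1
Step 2: max=59/18, min=3, spread=5/18
Step 3: max=689/216, min=3, spread=41/216
Step 4: max=41011/12960, min=1091/360, spread=347/2592
Step 5: max=2439737/777600, min=10957/3600, spread=2921/31104
Step 6: max=145796539/46656000, min=1321483/432000, spread=24611/373248
Step 7: max=8716802033/2799360000, min=29816741/9720000, spread=207329/4478976
Step 8: max=521914752451/167961600000, min=1594001599/518400000, spread=1746635/53747712

Answer: 1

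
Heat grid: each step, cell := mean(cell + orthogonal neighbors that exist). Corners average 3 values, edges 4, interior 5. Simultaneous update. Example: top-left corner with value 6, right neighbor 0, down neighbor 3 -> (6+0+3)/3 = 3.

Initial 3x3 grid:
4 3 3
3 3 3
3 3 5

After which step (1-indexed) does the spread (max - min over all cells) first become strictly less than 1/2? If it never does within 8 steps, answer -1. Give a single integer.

Answer: 2

Derivation:
Step 1: max=11/3, min=3, spread=2/3
Step 2: max=32/9, min=151/48, spread=59/144
  -> spread < 1/2 first at step 2
Step 3: max=365/108, min=689/216, spread=41/216
Step 4: max=21769/6480, min=557167/172800, spread=70019/518400
Step 5: max=1290293/388800, min=2507561/777600, spread=2921/31104
Step 6: max=77188621/23328000, min=151300867/46656000, spread=24611/373248
Step 7: max=4612332737/1399680000, min=9095084849/2799360000, spread=207329/4478976
Step 8: max=276258211489/83980800000, min=547058188603/167961600000, spread=1746635/53747712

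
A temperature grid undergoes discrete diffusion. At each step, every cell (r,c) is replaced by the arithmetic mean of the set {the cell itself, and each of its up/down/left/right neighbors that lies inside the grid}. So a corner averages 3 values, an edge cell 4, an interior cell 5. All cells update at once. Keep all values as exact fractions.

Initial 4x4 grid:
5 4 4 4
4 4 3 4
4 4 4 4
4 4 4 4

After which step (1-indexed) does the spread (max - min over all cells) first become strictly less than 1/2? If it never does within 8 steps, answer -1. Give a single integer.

Step 1: max=13/3, min=15/4, spread=7/12
Step 2: max=77/18, min=189/50, spread=112/225
  -> spread < 1/2 first at step 2
Step 3: max=8933/2160, min=9233/2400, spread=6233/21600
Step 4: max=266111/64800, min=83783/21600, spread=7381/32400
Step 5: max=7895981/1944000, min=8412041/2160000, spread=3251441/19440000
Step 6: max=47177263/11664000, min=76045691/19440000, spread=3874621/29160000
Step 7: max=7043612993/1749600000, min=7621550633/1944000000, spread=1842174233/17496000000
Step 8: max=210764390771/52488000000, min=229230276347/58320000000, spread=44571420587/524880000000

Answer: 2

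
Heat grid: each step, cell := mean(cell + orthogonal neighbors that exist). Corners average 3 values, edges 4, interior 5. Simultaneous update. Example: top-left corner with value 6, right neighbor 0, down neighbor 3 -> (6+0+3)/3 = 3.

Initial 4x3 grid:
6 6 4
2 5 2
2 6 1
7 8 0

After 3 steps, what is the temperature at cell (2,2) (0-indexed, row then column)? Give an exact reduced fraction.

Step 1: cell (2,2) = 9/4
Step 2: cell (2,2) = 253/80
Step 3: cell (2,2) = 2819/800
Full grid after step 3:
  9577/2160 62237/14400 479/120
  3917/900 12179/3000 8837/2400
  16073/3600 12269/3000 2819/800
  10189/2160 61937/14400 1349/360

Answer: 2819/800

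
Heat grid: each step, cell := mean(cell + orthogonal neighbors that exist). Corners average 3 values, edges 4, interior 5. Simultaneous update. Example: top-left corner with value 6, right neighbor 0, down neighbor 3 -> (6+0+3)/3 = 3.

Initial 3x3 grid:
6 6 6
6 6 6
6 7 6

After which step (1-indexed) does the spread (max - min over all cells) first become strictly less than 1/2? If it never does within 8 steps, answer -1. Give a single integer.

Answer: 1

Derivation:
Step 1: max=19/3, min=6, spread=1/3
  -> spread < 1/2 first at step 1
Step 2: max=1507/240, min=6, spread=67/240
Step 3: max=13397/2160, min=1207/200, spread=1807/10800
Step 4: max=5341963/864000, min=32761/5400, spread=33401/288000
Step 5: max=47885933/7776000, min=3283391/540000, spread=3025513/38880000
Step 6: max=19127326867/3110400000, min=175555949/28800000, spread=53531/995328
Step 7: max=1145776925849/186624000000, min=47447116051/7776000000, spread=450953/11943936
Step 8: max=68693543560603/11197440000000, min=5699728610519/933120000000, spread=3799043/143327232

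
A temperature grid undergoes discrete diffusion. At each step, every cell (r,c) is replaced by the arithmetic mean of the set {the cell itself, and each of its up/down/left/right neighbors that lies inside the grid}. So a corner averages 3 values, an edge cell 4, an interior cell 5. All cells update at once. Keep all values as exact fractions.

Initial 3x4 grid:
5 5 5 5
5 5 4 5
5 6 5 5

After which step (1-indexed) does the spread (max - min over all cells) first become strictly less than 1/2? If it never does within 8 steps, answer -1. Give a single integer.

Step 1: max=16/3, min=19/4, spread=7/12
Step 2: max=187/36, min=29/6, spread=13/36
  -> spread < 1/2 first at step 2
Step 3: max=2221/432, min=1753/360, spread=587/2160
Step 4: max=330563/64800, min=210577/43200, spread=5879/25920
Step 5: max=2464649/486000, min=12690293/2592000, spread=272701/1555200
Step 6: max=589257349/116640000, min=763502107/155520000, spread=2660923/18662400
Step 7: max=35244124991/6998400000, min=45936921713/9331200000, spread=126629393/1119744000
Step 8: max=2109883212769/419904000000, min=2761854750067/559872000000, spread=1231748807/13436928000

Answer: 2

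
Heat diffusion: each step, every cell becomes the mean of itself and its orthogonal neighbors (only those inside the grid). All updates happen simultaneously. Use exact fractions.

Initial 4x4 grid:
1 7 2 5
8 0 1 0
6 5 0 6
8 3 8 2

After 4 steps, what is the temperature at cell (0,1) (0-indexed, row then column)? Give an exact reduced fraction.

Answer: 783089/216000

Derivation:
Step 1: cell (0,1) = 5/2
Step 2: cell (0,1) = 947/240
Step 3: cell (0,1) = 23171/7200
Step 4: cell (0,1) = 783089/216000
Full grid after step 4:
  250241/64800 783089/216000 609473/216000 182663/64800
  470977/108000 634043/180000 583181/180000 145877/54000
  98293/21600 778879/180000 4837/1440 181913/54000
  65897/12960 191393/43200 886517/216000 229139/64800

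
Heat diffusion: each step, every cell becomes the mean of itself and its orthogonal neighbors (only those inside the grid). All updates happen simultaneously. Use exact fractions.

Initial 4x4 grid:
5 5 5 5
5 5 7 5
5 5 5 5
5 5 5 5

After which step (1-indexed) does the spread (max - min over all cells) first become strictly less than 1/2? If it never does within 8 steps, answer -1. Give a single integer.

Step 1: max=11/2, min=5, spread=1/2
Step 2: max=136/25, min=5, spread=11/25
  -> spread < 1/2 first at step 2
Step 3: max=6367/1200, min=5, spread=367/1200
Step 4: max=28571/5400, min=1513/300, spread=1337/5400
Step 5: max=851669/162000, min=45469/9000, spread=33227/162000
Step 6: max=25514327/4860000, min=274049/54000, spread=849917/4860000
Step 7: max=762714347/145800000, min=4118533/810000, spread=21378407/145800000
Step 8: max=22836462371/4374000000, min=1238688343/243000000, spread=540072197/4374000000

Answer: 2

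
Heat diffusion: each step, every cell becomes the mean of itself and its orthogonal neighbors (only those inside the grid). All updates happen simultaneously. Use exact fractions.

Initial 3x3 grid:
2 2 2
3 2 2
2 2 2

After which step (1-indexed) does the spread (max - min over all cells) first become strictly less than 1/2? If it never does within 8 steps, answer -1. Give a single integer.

Answer: 1

Derivation:
Step 1: max=7/3, min=2, spread=1/3
  -> spread < 1/2 first at step 1
Step 2: max=547/240, min=2, spread=67/240
Step 3: max=4757/2160, min=407/200, spread=1807/10800
Step 4: max=1885963/864000, min=11161/5400, spread=33401/288000
Step 5: max=16781933/7776000, min=1123391/540000, spread=3025513/38880000
Step 6: max=6685726867/3110400000, min=60355949/28800000, spread=53531/995328
Step 7: max=399280925849/186624000000, min=16343116051/7776000000, spread=450953/11943936
Step 8: max=23903783560603/11197440000000, min=1967248610519/933120000000, spread=3799043/143327232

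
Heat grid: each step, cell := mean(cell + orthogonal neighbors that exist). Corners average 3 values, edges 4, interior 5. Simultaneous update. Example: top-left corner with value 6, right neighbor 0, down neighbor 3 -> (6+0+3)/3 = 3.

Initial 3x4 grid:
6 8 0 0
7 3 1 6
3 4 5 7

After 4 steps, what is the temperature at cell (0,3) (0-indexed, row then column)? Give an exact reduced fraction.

Step 1: cell (0,3) = 2
Step 2: cell (0,3) = 31/12
Step 3: cell (0,3) = 109/36
Step 4: cell (0,3) = 71867/21600
Full grid after step 4:
  201599/43200 25427/6000 32113/9000 71867/21600
  4058533/864000 1528127/360000 229517/60000 519353/144000
  590597/129600 235093/54000 24367/6000 85667/21600

Answer: 71867/21600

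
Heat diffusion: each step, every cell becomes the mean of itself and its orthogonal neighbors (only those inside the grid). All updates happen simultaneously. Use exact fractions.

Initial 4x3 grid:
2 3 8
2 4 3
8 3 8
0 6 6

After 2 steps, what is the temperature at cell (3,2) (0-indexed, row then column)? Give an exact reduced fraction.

Answer: 185/36

Derivation:
Step 1: cell (3,2) = 20/3
Step 2: cell (3,2) = 185/36
Full grid after step 2:
  127/36 57/16 44/9
  151/48 114/25 221/48
  1063/240 104/25 1393/240
  35/9 1253/240 185/36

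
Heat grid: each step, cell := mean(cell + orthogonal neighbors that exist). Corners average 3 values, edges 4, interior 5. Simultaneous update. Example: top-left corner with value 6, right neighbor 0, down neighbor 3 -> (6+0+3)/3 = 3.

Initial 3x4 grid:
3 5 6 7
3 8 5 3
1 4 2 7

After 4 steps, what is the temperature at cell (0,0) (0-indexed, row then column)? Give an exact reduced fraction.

Step 1: cell (0,0) = 11/3
Step 2: cell (0,0) = 155/36
Step 3: cell (0,0) = 235/54
Step 4: cell (0,0) = 568331/129600
Full grid after step 4:
  568331/129600 1018981/216000 1087361/216000 167989/32400
  3575009/864000 1596151/360000 868163/180000 2134477/432000
  508331/129600 904231/216000 324037/72000 51013/10800

Answer: 568331/129600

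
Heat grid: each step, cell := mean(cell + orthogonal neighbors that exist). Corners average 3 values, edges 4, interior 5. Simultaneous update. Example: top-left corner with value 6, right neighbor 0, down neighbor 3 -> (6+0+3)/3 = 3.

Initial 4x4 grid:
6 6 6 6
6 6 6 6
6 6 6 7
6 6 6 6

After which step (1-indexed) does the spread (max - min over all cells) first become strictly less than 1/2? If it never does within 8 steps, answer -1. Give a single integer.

Step 1: max=19/3, min=6, spread=1/3
  -> spread < 1/2 first at step 1
Step 2: max=751/120, min=6, spread=31/120
Step 3: max=6691/1080, min=6, spread=211/1080
Step 4: max=664843/108000, min=6, spread=16843/108000
Step 5: max=5970643/972000, min=54079/9000, spread=130111/972000
Step 6: max=178602367/29160000, min=3247159/540000, spread=3255781/29160000
Step 7: max=5349153691/874800000, min=3251107/540000, spread=82360351/874800000
Step 8: max=160215316891/26244000000, min=585706441/97200000, spread=2074577821/26244000000

Answer: 1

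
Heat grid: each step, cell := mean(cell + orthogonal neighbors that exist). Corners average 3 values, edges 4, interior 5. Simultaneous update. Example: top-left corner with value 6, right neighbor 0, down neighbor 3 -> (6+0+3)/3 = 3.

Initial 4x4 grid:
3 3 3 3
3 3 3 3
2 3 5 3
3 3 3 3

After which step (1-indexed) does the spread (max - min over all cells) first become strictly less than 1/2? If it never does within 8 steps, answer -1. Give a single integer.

Answer: 3

Derivation:
Step 1: max=7/2, min=8/3, spread=5/6
Step 2: max=17/5, min=101/36, spread=107/180
Step 3: max=791/240, min=10433/3600, spread=179/450
  -> spread < 1/2 first at step 3
Step 4: max=707/216, min=21221/7200, spread=7037/21600
Step 5: max=523877/162000, min=192667/64800, spread=84419/324000
Step 6: max=1563311/486000, min=19395983/6480000, spread=4344491/19440000
Step 7: max=465581987/145800000, min=175363519/58320000, spread=54346379/291600000
Step 8: max=138995843/43740000, min=26426201591/8748000000, spread=1372967009/8748000000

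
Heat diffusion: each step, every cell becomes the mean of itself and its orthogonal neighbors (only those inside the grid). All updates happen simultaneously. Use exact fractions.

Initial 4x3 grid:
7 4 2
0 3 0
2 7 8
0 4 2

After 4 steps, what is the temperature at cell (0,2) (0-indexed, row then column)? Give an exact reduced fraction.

Answer: 2231/675

Derivation:
Step 1: cell (0,2) = 2
Step 2: cell (0,2) = 37/12
Step 3: cell (0,2) = 371/120
Step 4: cell (0,2) = 2231/675
Full grid after step 4:
  211651/64800 694207/216000 2231/675
  684577/216000 609031/180000 60871/18000
  232259/72000 1219787/360000 199663/54000
  136339/43200 3040603/864000 480767/129600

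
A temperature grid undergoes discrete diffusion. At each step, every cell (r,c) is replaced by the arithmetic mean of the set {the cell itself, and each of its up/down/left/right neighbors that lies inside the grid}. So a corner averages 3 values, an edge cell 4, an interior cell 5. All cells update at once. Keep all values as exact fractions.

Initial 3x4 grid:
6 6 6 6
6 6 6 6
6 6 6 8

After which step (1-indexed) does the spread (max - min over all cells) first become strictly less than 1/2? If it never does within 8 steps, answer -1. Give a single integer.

Answer: 3

Derivation:
Step 1: max=20/3, min=6, spread=2/3
Step 2: max=59/9, min=6, spread=5/9
Step 3: max=689/108, min=6, spread=41/108
  -> spread < 1/2 first at step 3
Step 4: max=81977/12960, min=6, spread=4217/12960
Step 5: max=4874749/777600, min=21679/3600, spread=38417/155520
Step 6: max=291136211/46656000, min=434597/72000, spread=1903471/9331200
Step 7: max=17397149089/2799360000, min=13075759/2160000, spread=18038617/111974400
Step 8: max=1041037782851/167961600000, min=1179326759/194400000, spread=883978523/6718464000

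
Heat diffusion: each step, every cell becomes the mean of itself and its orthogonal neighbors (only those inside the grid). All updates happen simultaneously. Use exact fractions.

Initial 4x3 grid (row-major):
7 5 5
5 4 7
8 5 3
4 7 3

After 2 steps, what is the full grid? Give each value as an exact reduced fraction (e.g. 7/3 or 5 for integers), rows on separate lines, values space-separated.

Answer: 203/36 1307/240 47/9
671/120 133/25 1207/240
697/120 507/100 1139/240
199/36 1249/240 163/36

Derivation:
After step 1:
  17/3 21/4 17/3
  6 26/5 19/4
  11/2 27/5 9/2
  19/3 19/4 13/3
After step 2:
  203/36 1307/240 47/9
  671/120 133/25 1207/240
  697/120 507/100 1139/240
  199/36 1249/240 163/36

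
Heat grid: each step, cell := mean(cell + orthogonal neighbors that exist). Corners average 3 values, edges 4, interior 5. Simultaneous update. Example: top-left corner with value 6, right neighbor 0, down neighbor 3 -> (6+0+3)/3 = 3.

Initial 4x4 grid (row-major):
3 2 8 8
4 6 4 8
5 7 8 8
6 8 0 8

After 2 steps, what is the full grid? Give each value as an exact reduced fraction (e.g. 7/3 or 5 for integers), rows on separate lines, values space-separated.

After step 1:
  3 19/4 11/2 8
  9/2 23/5 34/5 7
  11/2 34/5 27/5 8
  19/3 21/4 6 16/3
After step 2:
  49/12 357/80 501/80 41/6
  22/5 549/100 293/50 149/20
  347/60 551/100 33/5 193/30
  205/36 1463/240 1319/240 58/9

Answer: 49/12 357/80 501/80 41/6
22/5 549/100 293/50 149/20
347/60 551/100 33/5 193/30
205/36 1463/240 1319/240 58/9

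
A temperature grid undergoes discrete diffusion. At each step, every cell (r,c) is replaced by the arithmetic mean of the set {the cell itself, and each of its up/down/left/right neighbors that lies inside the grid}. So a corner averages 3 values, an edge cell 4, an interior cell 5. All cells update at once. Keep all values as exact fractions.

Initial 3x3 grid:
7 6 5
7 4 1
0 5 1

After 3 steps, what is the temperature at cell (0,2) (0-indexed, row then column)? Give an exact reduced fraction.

Answer: 3047/720

Derivation:
Step 1: cell (0,2) = 4
Step 2: cell (0,2) = 49/12
Step 3: cell (0,2) = 3047/720
Full grid after step 3:
  706/135 33841/7200 3047/720
  32641/7200 8353/2000 50407/14400
  359/90 24341/7200 6701/2160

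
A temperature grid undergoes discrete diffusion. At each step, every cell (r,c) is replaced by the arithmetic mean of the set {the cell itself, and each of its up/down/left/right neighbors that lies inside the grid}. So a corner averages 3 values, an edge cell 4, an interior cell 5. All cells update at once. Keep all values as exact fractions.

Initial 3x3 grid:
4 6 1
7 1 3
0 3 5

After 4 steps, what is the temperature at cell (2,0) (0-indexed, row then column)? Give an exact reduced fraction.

Step 1: cell (2,0) = 10/3
Step 2: cell (2,0) = 103/36
Step 3: cell (2,0) = 1465/432
Step 4: cell (2,0) = 84659/25920
Full grid after step 4:
  23401/6480 25877/7200 42787/12960
  1073/300 26239/8000 31561/9600
  84659/25920 188141/57600 79189/25920

Answer: 84659/25920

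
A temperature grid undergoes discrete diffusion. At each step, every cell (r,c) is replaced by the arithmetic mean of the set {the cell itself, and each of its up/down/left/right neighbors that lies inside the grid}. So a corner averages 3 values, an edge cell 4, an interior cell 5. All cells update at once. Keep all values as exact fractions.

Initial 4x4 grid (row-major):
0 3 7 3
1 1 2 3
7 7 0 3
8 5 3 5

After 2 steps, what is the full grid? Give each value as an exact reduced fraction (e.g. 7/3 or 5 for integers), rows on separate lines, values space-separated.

Answer: 19/9 319/120 403/120 65/18
91/30 72/25 149/50 373/120
14/3 213/50 78/25 73/24
109/18 59/12 47/12 29/9

Derivation:
After step 1:
  4/3 11/4 15/4 13/3
  9/4 14/5 13/5 11/4
  23/4 4 3 11/4
  20/3 23/4 13/4 11/3
After step 2:
  19/9 319/120 403/120 65/18
  91/30 72/25 149/50 373/120
  14/3 213/50 78/25 73/24
  109/18 59/12 47/12 29/9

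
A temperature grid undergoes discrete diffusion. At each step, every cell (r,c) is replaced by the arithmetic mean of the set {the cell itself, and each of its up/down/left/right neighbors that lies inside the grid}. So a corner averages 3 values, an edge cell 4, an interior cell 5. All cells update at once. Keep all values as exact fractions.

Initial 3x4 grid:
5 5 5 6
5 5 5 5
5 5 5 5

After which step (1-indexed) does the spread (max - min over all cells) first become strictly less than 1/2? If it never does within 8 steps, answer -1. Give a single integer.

Answer: 1

Derivation:
Step 1: max=16/3, min=5, spread=1/3
  -> spread < 1/2 first at step 1
Step 2: max=95/18, min=5, spread=5/18
Step 3: max=1121/216, min=5, spread=41/216
Step 4: max=133817/25920, min=5, spread=4217/25920
Step 5: max=7985149/1555200, min=36079/7200, spread=38417/311040
Step 6: max=477760211/93312000, min=722597/144000, spread=1903471/18662400
Step 7: max=28594589089/5598720000, min=21715759/4320000, spread=18038617/223948800
Step 8: max=1712884182851/335923200000, min=1956926759/388800000, spread=883978523/13436928000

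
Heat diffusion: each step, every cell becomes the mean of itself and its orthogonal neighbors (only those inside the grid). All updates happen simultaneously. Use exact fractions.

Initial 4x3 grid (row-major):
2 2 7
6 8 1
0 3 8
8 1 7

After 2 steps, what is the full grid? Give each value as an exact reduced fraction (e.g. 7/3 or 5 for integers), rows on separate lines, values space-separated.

After step 1:
  10/3 19/4 10/3
  4 4 6
  17/4 4 19/4
  3 19/4 16/3
After step 2:
  145/36 185/48 169/36
  187/48 91/20 217/48
  61/16 87/20 241/48
  4 205/48 89/18

Answer: 145/36 185/48 169/36
187/48 91/20 217/48
61/16 87/20 241/48
4 205/48 89/18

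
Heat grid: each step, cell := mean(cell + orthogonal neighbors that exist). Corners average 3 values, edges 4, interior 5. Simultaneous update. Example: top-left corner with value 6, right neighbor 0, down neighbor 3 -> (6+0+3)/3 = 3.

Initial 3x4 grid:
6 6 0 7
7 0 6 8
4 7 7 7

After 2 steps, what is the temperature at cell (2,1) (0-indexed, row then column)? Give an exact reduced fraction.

Step 1: cell (2,1) = 9/2
Step 2: cell (2,1) = 449/80
Full grid after step 2:
  163/36 1157/240 339/80 67/12
  1307/240 423/100 279/50 353/60
  59/12 449/80 1367/240 253/36

Answer: 449/80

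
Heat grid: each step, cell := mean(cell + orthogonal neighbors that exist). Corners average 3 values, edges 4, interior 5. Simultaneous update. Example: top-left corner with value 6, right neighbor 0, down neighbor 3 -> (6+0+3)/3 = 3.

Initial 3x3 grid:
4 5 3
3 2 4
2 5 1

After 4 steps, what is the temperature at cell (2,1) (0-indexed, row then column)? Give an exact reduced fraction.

Step 1: cell (2,1) = 5/2
Step 2: cell (2,1) = 389/120
Step 3: cell (2,1) = 21403/7200
Step 4: cell (2,1) = 1371341/432000
Full grid after step 4:
  146257/43200 499697/144000 12061/3600
  2882057/864000 1157909/360000 1424341/432000
  404071/129600 1371341/432000 49937/16200

Answer: 1371341/432000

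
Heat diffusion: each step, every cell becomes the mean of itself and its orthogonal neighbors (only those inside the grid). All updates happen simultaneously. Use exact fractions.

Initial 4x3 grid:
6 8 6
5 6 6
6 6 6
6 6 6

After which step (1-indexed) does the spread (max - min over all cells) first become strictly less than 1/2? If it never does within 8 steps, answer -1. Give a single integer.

Step 1: max=20/3, min=23/4, spread=11/12
Step 2: max=257/40, min=47/8, spread=11/20
Step 3: max=6851/1080, min=427/72, spread=223/540
  -> spread < 1/2 first at step 3
Step 4: max=405907/64800, min=64277/10800, spread=4049/12960
Step 5: max=24217193/3888000, min=1933619/324000, spread=202753/777600
Step 6: max=1445272207/233280000, min=29106559/4860000, spread=385259/1866240
Step 7: max=86423012813/13996800000, min=1750976981/291600000, spread=95044709/559872000
Step 8: max=5170514610967/839808000000, min=105319966429/17496000000, spread=921249779/6718464000

Answer: 3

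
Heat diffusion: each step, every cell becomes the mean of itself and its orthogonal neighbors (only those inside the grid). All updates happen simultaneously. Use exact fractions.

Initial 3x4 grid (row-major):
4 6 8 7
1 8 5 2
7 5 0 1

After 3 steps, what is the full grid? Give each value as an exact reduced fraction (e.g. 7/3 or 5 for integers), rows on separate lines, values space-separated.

Answer: 539/108 9679/1800 18953/3600 10711/2160
2933/600 9571/2000 13589/3000 57887/14400
1951/432 31691/7200 8777/2400 1151/360

Derivation:
After step 1:
  11/3 13/2 13/2 17/3
  5 5 23/5 15/4
  13/3 5 11/4 1
After step 2:
  91/18 65/12 349/60 191/36
  9/2 261/50 113/25 901/240
  43/9 205/48 267/80 5/2
After step 3:
  539/108 9679/1800 18953/3600 10711/2160
  2933/600 9571/2000 13589/3000 57887/14400
  1951/432 31691/7200 8777/2400 1151/360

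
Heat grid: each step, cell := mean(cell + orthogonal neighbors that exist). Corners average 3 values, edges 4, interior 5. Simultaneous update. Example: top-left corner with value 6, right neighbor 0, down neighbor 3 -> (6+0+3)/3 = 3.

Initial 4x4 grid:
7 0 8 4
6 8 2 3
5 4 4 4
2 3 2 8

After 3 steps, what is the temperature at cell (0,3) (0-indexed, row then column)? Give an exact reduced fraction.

Answer: 635/144

Derivation:
Step 1: cell (0,3) = 5
Step 2: cell (0,3) = 47/12
Step 3: cell (0,3) = 635/144
Full grid after step 3:
  529/108 35903/7200 3383/800 635/144
  36413/7200 659/150 1817/400 1213/300
  1205/288 26297/6000 2951/750 196/45
  8603/2160 1327/360 1481/360 2203/540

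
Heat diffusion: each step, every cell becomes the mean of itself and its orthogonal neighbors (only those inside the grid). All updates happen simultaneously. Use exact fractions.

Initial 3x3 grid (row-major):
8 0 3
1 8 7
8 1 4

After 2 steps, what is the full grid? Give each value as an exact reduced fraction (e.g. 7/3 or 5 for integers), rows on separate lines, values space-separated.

After step 1:
  3 19/4 10/3
  25/4 17/5 11/2
  10/3 21/4 4
After step 2:
  14/3 869/240 163/36
  959/240 503/100 487/120
  89/18 959/240 59/12

Answer: 14/3 869/240 163/36
959/240 503/100 487/120
89/18 959/240 59/12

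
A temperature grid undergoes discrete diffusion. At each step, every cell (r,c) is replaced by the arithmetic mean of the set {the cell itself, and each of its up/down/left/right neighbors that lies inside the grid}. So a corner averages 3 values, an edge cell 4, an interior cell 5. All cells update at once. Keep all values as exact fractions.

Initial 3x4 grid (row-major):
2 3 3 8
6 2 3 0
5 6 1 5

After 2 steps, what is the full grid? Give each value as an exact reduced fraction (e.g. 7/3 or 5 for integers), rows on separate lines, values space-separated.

After step 1:
  11/3 5/2 17/4 11/3
  15/4 4 9/5 4
  17/3 7/2 15/4 2
After step 2:
  119/36 173/48 733/240 143/36
  205/48 311/100 89/25 43/15
  155/36 203/48 221/80 13/4

Answer: 119/36 173/48 733/240 143/36
205/48 311/100 89/25 43/15
155/36 203/48 221/80 13/4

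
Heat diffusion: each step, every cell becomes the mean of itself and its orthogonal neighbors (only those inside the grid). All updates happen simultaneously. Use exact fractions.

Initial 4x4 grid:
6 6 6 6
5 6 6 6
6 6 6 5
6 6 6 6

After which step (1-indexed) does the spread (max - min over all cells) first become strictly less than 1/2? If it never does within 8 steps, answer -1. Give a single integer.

Answer: 1

Derivation:
Step 1: max=6, min=17/3, spread=1/3
  -> spread < 1/2 first at step 1
Step 2: max=6, min=689/120, spread=31/120
Step 3: max=427/72, min=6269/1080, spread=17/135
Step 4: max=26609/4500, min=126037/21600, spread=8431/108000
Step 5: max=1910867/324000, min=227393/38880, spread=1493/30375
Step 6: max=953741/162000, min=170931047/29160000, spread=742333/29160000
Step 7: max=343176199/58320000, min=5130452969/874800000, spread=134297/6834375
Step 8: max=51439665101/8748000000, min=154035944039/26244000000, spread=1105669/102515625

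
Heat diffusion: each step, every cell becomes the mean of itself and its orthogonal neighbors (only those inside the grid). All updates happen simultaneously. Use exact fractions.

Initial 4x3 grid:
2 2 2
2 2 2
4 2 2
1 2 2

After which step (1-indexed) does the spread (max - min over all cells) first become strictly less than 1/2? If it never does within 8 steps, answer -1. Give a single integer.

Step 1: max=5/2, min=7/4, spread=3/4
Step 2: max=569/240, min=23/12, spread=109/240
  -> spread < 1/2 first at step 2
Step 3: max=1781/800, min=2, spread=181/800
Step 4: max=474383/216000, min=88231/43200, spread=923/6000
Step 5: max=517423/240000, min=222181/108000, spread=213187/2160000
Step 6: max=417332807/194400000, min=22418099/10800000, spread=552281/7776000
Step 7: max=59711037947/27993600000, min=404936713/194400000, spread=56006051/1119744000
Step 8: max=1488662518367/699840000000, min=12196574171/5832000000, spread=25073617847/699840000000

Answer: 2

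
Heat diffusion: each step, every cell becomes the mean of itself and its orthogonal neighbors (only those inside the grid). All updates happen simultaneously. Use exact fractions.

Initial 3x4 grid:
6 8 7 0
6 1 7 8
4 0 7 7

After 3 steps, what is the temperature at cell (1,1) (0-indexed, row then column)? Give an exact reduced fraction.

Answer: 4827/1000

Derivation:
Step 1: cell (1,1) = 22/5
Step 2: cell (1,1) = 463/100
Step 3: cell (1,1) = 4827/1000
Full grid after step 3:
  11269/2160 19007/3600 271/50 403/72
  7317/1600 4827/1000 32177/6000 40769/7200
  4387/1080 31589/7200 37349/7200 2503/432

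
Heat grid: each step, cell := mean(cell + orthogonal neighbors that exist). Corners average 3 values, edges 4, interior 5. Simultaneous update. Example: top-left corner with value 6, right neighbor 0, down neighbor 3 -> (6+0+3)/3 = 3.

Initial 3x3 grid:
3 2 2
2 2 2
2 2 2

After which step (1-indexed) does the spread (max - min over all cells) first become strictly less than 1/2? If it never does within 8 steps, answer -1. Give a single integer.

Step 1: max=7/3, min=2, spread=1/3
  -> spread < 1/2 first at step 1
Step 2: max=41/18, min=2, spread=5/18
Step 3: max=473/216, min=2, spread=41/216
Step 4: max=28051/12960, min=731/360, spread=347/2592
Step 5: max=1662137/777600, min=7357/3600, spread=2921/31104
Step 6: max=99140539/46656000, min=889483/432000, spread=24611/373248
Step 7: max=5917442033/2799360000, min=20096741/9720000, spread=207329/4478976
Step 8: max=353953152451/167961600000, min=1075601599/518400000, spread=1746635/53747712

Answer: 1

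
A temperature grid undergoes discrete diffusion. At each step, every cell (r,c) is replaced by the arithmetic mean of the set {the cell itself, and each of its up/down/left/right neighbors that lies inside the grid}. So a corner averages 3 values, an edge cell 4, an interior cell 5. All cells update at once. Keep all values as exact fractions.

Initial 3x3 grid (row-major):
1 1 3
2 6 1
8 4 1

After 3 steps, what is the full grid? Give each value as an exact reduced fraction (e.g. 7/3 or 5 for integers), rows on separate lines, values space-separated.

After step 1:
  4/3 11/4 5/3
  17/4 14/5 11/4
  14/3 19/4 2
After step 2:
  25/9 171/80 43/18
  261/80 173/50 553/240
  41/9 853/240 19/6
After step 3:
  368/135 12917/4800 2459/1080
  16867/4800 8831/3000 40751/14400
  2047/540 53051/14400 361/120

Answer: 368/135 12917/4800 2459/1080
16867/4800 8831/3000 40751/14400
2047/540 53051/14400 361/120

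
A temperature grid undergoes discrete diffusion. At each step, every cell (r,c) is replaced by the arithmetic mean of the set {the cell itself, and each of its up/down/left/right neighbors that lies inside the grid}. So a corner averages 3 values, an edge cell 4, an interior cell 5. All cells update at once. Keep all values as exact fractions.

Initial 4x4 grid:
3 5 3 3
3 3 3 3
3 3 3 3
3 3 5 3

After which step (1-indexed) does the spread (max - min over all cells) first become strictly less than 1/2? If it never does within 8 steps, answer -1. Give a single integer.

Step 1: max=11/3, min=3, spread=2/3
Step 2: max=211/60, min=3, spread=31/60
Step 3: max=1831/540, min=113/36, spread=34/135
  -> spread < 1/2 first at step 3
Step 4: max=35963/10800, min=7141/2250, spread=8431/54000
Step 5: max=64207/19440, min=519133/162000, spread=2986/30375
Step 6: max=47768953/14580000, min=261259/81000, spread=742333/14580000
Step 7: max=1430547031/437400000, min=94223801/29160000, spread=268594/6834375
Step 8: max=42794055961/13122000000, min=14170334899/4374000000, spread=2211338/102515625

Answer: 3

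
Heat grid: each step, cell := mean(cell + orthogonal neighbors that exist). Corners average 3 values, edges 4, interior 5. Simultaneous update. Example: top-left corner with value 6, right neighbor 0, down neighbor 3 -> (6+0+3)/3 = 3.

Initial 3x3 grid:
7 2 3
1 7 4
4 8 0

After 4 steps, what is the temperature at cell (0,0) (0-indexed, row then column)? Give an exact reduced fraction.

Answer: 271739/64800

Derivation:
Step 1: cell (0,0) = 10/3
Step 2: cell (0,0) = 77/18
Step 3: cell (0,0) = 4447/1080
Step 4: cell (0,0) = 271739/64800
Full grid after step 4:
  271739/64800 3478001/864000 170801/43200
  3675001/864000 1508687/360000 191507/48000
  284039/64800 3661001/864000 19889/4800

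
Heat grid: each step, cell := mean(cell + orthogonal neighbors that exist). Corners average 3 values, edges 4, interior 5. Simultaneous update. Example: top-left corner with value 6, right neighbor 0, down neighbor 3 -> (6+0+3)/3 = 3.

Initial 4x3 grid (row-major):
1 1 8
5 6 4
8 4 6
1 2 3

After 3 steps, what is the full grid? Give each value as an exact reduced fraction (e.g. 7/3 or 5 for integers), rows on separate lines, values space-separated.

Answer: 821/216 3839/900 1885/432
15451/3600 25441/6000 34277/7200
911/225 26471/6000 30577/7200
2143/540 26777/7200 8647/2160

Derivation:
After step 1:
  7/3 4 13/3
  5 4 6
  9/2 26/5 17/4
  11/3 5/2 11/3
After step 2:
  34/9 11/3 43/9
  95/24 121/25 223/48
  551/120 409/100 1147/240
  32/9 451/120 125/36
After step 3:
  821/216 3839/900 1885/432
  15451/3600 25441/6000 34277/7200
  911/225 26471/6000 30577/7200
  2143/540 26777/7200 8647/2160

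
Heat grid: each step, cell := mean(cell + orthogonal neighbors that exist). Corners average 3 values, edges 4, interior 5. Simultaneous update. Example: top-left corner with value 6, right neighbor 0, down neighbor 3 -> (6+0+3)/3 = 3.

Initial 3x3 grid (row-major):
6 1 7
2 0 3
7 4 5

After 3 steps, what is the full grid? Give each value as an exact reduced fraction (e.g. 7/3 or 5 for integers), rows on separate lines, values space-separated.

After step 1:
  3 7/2 11/3
  15/4 2 15/4
  13/3 4 4
After step 2:
  41/12 73/24 131/36
  157/48 17/5 161/48
  145/36 43/12 47/12
After step 3:
  467/144 4859/1440 1445/432
  10163/2880 333/100 10303/2880
  1567/432 2687/720 521/144

Answer: 467/144 4859/1440 1445/432
10163/2880 333/100 10303/2880
1567/432 2687/720 521/144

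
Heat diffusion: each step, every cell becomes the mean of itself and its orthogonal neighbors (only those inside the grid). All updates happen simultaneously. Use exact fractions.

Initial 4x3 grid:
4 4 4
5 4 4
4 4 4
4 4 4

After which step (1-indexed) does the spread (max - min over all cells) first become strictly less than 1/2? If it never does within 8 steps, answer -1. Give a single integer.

Answer: 1

Derivation:
Step 1: max=13/3, min=4, spread=1/3
  -> spread < 1/2 first at step 1
Step 2: max=511/120, min=4, spread=31/120
Step 3: max=4531/1080, min=4, spread=211/1080
Step 4: max=448897/108000, min=7247/1800, spread=14077/108000
Step 5: max=4028407/972000, min=435683/108000, spread=5363/48600
Step 6: max=120380809/29160000, min=242869/60000, spread=93859/1166400
Step 7: max=7208674481/1749600000, min=394136467/97200000, spread=4568723/69984000
Step 8: max=431684435629/104976000000, min=11845618889/2916000000, spread=8387449/167961600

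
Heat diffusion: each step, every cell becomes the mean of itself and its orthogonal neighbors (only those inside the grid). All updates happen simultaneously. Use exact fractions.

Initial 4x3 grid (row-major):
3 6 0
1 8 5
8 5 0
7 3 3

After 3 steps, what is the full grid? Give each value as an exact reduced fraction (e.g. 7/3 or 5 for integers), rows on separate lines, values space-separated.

Answer: 929/216 19727/4800 1667/432
33413/7200 538/125 13769/3600
11831/2400 8773/2000 2239/600
1187/240 3477/800 109/30

Derivation:
After step 1:
  10/3 17/4 11/3
  5 5 13/4
  21/4 24/5 13/4
  6 9/2 2
After step 2:
  151/36 65/16 67/18
  223/48 223/50 91/24
  421/80 114/25 133/40
  21/4 173/40 13/4
After step 3:
  929/216 19727/4800 1667/432
  33413/7200 538/125 13769/3600
  11831/2400 8773/2000 2239/600
  1187/240 3477/800 109/30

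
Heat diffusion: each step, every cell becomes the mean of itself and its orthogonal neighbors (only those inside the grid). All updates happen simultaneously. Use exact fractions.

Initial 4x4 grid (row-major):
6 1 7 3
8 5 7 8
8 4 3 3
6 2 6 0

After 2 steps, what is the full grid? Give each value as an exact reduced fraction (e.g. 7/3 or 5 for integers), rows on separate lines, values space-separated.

After step 1:
  5 19/4 9/2 6
  27/4 5 6 21/4
  13/2 22/5 23/5 7/2
  16/3 9/2 11/4 3
After step 2:
  11/2 77/16 85/16 21/4
  93/16 269/50 507/100 83/16
  1379/240 5 17/4 327/80
  49/9 1019/240 297/80 37/12

Answer: 11/2 77/16 85/16 21/4
93/16 269/50 507/100 83/16
1379/240 5 17/4 327/80
49/9 1019/240 297/80 37/12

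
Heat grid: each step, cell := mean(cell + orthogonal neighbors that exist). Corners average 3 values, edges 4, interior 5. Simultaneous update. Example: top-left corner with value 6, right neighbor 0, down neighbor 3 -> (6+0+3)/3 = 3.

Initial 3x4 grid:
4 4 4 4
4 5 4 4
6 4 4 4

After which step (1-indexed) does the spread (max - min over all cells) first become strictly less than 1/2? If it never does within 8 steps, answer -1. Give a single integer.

Step 1: max=19/4, min=4, spread=3/4
Step 2: max=85/18, min=4, spread=13/18
Step 3: max=4871/1080, min=1613/400, spread=5159/10800
  -> spread < 1/2 first at step 3
Step 4: max=580223/129600, min=29191/7200, spread=10957/25920
Step 5: max=34269787/7776000, min=442271/108000, spread=97051/311040
Step 6: max=2042845133/466560000, min=53297003/12960000, spread=4966121/18662400
Step 7: max=121678428247/27993600000, min=3217514677/777600000, spread=46783199/223948800
Step 8: max=7268274058373/1679616000000, min=193810703243/46656000000, spread=2328709933/13436928000

Answer: 3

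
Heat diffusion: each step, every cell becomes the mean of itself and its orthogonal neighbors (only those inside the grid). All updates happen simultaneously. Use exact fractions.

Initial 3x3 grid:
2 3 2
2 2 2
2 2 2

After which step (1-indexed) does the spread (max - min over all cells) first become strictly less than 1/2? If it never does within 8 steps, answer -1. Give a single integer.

Step 1: max=7/3, min=2, spread=1/3
  -> spread < 1/2 first at step 1
Step 2: max=547/240, min=2, spread=67/240
Step 3: max=4757/2160, min=407/200, spread=1807/10800
Step 4: max=1885963/864000, min=11161/5400, spread=33401/288000
Step 5: max=16781933/7776000, min=1123391/540000, spread=3025513/38880000
Step 6: max=6685726867/3110400000, min=60355949/28800000, spread=53531/995328
Step 7: max=399280925849/186624000000, min=16343116051/7776000000, spread=450953/11943936
Step 8: max=23903783560603/11197440000000, min=1967248610519/933120000000, spread=3799043/143327232

Answer: 1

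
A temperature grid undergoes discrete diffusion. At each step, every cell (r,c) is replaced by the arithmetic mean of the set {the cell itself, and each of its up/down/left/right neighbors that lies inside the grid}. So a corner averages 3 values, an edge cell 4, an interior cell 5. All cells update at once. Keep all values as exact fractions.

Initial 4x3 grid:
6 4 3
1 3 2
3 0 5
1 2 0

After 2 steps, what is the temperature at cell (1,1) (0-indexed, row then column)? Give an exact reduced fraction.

Answer: 151/50

Derivation:
Step 1: cell (1,1) = 2
Step 2: cell (1,1) = 151/50
Full grid after step 2:
  131/36 19/6 41/12
  61/24 151/50 5/2
  91/40 167/100 149/60
  4/3 461/240 29/18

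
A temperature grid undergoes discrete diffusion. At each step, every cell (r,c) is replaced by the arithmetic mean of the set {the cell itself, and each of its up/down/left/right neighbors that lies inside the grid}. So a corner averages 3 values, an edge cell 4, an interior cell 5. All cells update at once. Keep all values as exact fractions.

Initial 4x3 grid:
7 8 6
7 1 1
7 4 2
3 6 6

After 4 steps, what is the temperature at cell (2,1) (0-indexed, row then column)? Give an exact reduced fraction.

Step 1: cell (2,1) = 4
Step 2: cell (2,1) = 429/100
Step 3: cell (2,1) = 8777/2000
Step 4: cell (2,1) = 542813/120000
Full grid after step 4:
  173491/32400 2162053/432000 4081/900
  1116629/216000 842957/180000 309293/72000
  1057709/216000 542813/120000 892459/216000
  627079/129600 1301567/288000 549179/129600

Answer: 542813/120000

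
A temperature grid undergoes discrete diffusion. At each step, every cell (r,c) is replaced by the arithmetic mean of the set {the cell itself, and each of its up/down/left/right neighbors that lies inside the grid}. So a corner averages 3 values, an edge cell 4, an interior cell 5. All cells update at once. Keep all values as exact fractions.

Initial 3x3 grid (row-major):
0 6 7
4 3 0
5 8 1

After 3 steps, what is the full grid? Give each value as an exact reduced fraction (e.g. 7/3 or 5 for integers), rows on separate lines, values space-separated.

After step 1:
  10/3 4 13/3
  3 21/5 11/4
  17/3 17/4 3
After step 2:
  31/9 119/30 133/36
  81/20 91/25 857/240
  155/36 1027/240 10/3
After step 3:
  2063/540 13271/3600 8087/2160
  193/50 1463/375 51259/14400
  9097/2160 56009/14400 671/180

Answer: 2063/540 13271/3600 8087/2160
193/50 1463/375 51259/14400
9097/2160 56009/14400 671/180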